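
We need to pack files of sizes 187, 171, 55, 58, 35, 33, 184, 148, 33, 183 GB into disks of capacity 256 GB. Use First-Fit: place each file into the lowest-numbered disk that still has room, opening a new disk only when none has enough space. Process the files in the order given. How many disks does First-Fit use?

disk 1: place 187 GB, 69 GB left
disk 2: place 171 GB, 85 GB left
disk 1: place 55 GB, 14 GB left
disk 2: place 58 GB, 27 GB left
disk 3: place 35 GB, 221 GB left
disk 3: place 33 GB, 188 GB left
disk 3: place 184 GB, 4 GB left
disk 4: place 148 GB, 108 GB left
disk 4: place 33 GB, 75 GB left
disk 5: place 183 GB, 73 GB left
Final disks: [187,55] [171,58] [35,33,184] [148,33] [183].

5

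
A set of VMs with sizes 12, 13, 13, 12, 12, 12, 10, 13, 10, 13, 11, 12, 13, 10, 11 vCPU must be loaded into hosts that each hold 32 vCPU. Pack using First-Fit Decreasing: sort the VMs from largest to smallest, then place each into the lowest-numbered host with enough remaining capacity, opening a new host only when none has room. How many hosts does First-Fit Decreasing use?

7 hosts

Sorted descending: 13, 13, 13, 13, 13, 12, 12, 12, 12, 12, 11, 11, 10, 10, 10.
13 vCPU → host 1 (remaining 19 vCPU)
13 vCPU → host 1 (remaining 6 vCPU)
13 vCPU → host 2 (remaining 19 vCPU)
13 vCPU → host 2 (remaining 6 vCPU)
13 vCPU → host 3 (remaining 19 vCPU)
12 vCPU → host 3 (remaining 7 vCPU)
12 vCPU → host 4 (remaining 20 vCPU)
12 vCPU → host 4 (remaining 8 vCPU)
12 vCPU → host 5 (remaining 20 vCPU)
12 vCPU → host 5 (remaining 8 vCPU)
11 vCPU → host 6 (remaining 21 vCPU)
11 vCPU → host 6 (remaining 10 vCPU)
10 vCPU → host 6 (remaining 0 vCPU)
10 vCPU → host 7 (remaining 22 vCPU)
10 vCPU → host 7 (remaining 12 vCPU)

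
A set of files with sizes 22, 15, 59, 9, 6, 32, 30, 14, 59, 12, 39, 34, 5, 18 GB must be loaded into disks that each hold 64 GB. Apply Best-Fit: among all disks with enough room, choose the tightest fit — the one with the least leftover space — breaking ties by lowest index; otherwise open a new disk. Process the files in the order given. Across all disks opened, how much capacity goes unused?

Put 22 GB in disk 1; 42 GB remain.
Put 15 GB in disk 1; 27 GB remain.
Put 59 GB in disk 2; 5 GB remain.
Put 9 GB in disk 1; 18 GB remain.
Put 6 GB in disk 1; 12 GB remain.
Put 32 GB in disk 3; 32 GB remain.
Put 30 GB in disk 3; 2 GB remain.
Put 14 GB in disk 4; 50 GB remain.
Put 59 GB in disk 5; 5 GB remain.
Put 12 GB in disk 1; 0 GB remain.
Put 39 GB in disk 4; 11 GB remain.
Put 34 GB in disk 6; 30 GB remain.
Put 5 GB in disk 2; 0 GB remain.
Put 18 GB in disk 6; 12 GB remain.
6 disks × 64 GB = 384 GB; used 354 GB; unused 30 GB.

30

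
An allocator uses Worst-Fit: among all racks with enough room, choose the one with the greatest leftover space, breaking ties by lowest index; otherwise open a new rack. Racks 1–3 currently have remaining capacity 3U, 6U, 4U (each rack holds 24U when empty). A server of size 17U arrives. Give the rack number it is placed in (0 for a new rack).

No rack has ≥ 17U free, so a new rack is opened.

0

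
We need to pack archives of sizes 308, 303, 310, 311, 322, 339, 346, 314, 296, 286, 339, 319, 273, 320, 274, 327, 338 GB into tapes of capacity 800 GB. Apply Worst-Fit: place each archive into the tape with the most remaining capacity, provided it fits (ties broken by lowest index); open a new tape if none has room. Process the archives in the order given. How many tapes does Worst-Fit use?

tape 1: place 308 GB, 492 GB left
tape 1: place 303 GB, 189 GB left
tape 2: place 310 GB, 490 GB left
tape 2: place 311 GB, 179 GB left
tape 3: place 322 GB, 478 GB left
tape 3: place 339 GB, 139 GB left
tape 4: place 346 GB, 454 GB left
tape 4: place 314 GB, 140 GB left
tape 5: place 296 GB, 504 GB left
tape 5: place 286 GB, 218 GB left
tape 6: place 339 GB, 461 GB left
tape 6: place 319 GB, 142 GB left
tape 7: place 273 GB, 527 GB left
tape 7: place 320 GB, 207 GB left
tape 8: place 274 GB, 526 GB left
tape 8: place 327 GB, 199 GB left
tape 9: place 338 GB, 462 GB left

9 tapes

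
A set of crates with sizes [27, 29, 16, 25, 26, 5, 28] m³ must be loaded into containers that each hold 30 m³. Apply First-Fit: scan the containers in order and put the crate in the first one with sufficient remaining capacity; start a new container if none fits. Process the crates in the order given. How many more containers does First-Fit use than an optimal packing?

First-Fit: [27] [29] [16,5] [25] [26] [28] → 6 containers.
Total size 156 m³; any packing needs at least ⌈156/30⌉ = 6 containers.
So 6 is already optimal.

0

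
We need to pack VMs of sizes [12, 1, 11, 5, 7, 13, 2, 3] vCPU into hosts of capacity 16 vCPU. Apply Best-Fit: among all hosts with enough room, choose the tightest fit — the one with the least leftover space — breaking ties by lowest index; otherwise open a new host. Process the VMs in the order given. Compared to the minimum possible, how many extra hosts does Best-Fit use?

0

Best-Fit: [12,1,2] [11,5] [7] [13,3] → 4 hosts.
Total size 54 vCPU; any packing needs at least ⌈54/16⌉ = 4 hosts.
So 4 is already optimal.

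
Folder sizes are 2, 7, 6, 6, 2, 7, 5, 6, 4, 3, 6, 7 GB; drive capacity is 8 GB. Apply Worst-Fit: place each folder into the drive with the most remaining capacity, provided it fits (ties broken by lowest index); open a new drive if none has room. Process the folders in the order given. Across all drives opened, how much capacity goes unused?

11

Put 2 GB in drive 1; 6 GB remain.
Put 7 GB in drive 2; 1 GB remain.
Put 6 GB in drive 1; 0 GB remain.
Put 6 GB in drive 3; 2 GB remain.
Put 2 GB in drive 3; 0 GB remain.
Put 7 GB in drive 4; 1 GB remain.
Put 5 GB in drive 5; 3 GB remain.
Put 6 GB in drive 6; 2 GB remain.
Put 4 GB in drive 7; 4 GB remain.
Put 3 GB in drive 7; 1 GB remain.
Put 6 GB in drive 8; 2 GB remain.
Put 7 GB in drive 9; 1 GB remain.
9 drives × 8 GB = 72 GB; used 61 GB; unused 11 GB.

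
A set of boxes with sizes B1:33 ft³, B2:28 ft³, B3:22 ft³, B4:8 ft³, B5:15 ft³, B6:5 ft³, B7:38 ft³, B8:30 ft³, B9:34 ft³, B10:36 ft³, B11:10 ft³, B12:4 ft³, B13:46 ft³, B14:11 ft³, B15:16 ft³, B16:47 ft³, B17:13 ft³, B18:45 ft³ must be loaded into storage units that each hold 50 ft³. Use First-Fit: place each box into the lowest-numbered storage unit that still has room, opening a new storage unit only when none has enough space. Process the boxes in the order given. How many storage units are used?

10

storage unit 1: place B1 (33 ft³), 17 ft³ left
storage unit 2: place B2 (28 ft³), 22 ft³ left
storage unit 2: place B3 (22 ft³), 0 ft³ left
storage unit 1: place B4 (8 ft³), 9 ft³ left
storage unit 3: place B5 (15 ft³), 35 ft³ left
storage unit 1: place B6 (5 ft³), 4 ft³ left
storage unit 4: place B7 (38 ft³), 12 ft³ left
storage unit 3: place B8 (30 ft³), 5 ft³ left
storage unit 5: place B9 (34 ft³), 16 ft³ left
storage unit 6: place B10 (36 ft³), 14 ft³ left
storage unit 4: place B11 (10 ft³), 2 ft³ left
storage unit 1: place B12 (4 ft³), 0 ft³ left
storage unit 7: place B13 (46 ft³), 4 ft³ left
storage unit 5: place B14 (11 ft³), 5 ft³ left
storage unit 8: place B15 (16 ft³), 34 ft³ left
storage unit 9: place B16 (47 ft³), 3 ft³ left
storage unit 6: place B17 (13 ft³), 1 ft³ left
storage unit 10: place B18 (45 ft³), 5 ft³ left
Final storage units: [33,8,5,4] [28,22] [15,30] [38,10] [34,11] [36,13] [46] [16] [47] [45].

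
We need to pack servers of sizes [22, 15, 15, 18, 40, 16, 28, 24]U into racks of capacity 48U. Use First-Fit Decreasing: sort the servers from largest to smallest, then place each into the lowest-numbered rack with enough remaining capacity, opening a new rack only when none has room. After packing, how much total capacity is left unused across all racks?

14

Sorted descending: 40, 28, 24, 22, 18, 16, 15, 15.
40U → rack 1 (remaining 8U)
28U → rack 2 (remaining 20U)
24U → rack 3 (remaining 24U)
22U → rack 3 (remaining 2U)
18U → rack 2 (remaining 2U)
16U → rack 4 (remaining 32U)
15U → rack 4 (remaining 17U)
15U → rack 4 (remaining 2U)
4 racks × 48U = 192U; used 178U; unused 14U.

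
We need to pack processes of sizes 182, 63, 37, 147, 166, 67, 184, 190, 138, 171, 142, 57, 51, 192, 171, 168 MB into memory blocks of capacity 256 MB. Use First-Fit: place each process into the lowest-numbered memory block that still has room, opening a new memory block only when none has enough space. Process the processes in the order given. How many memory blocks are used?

182 MB → memory block 1 (remaining 74 MB)
63 MB → memory block 1 (remaining 11 MB)
37 MB → memory block 2 (remaining 219 MB)
147 MB → memory block 2 (remaining 72 MB)
166 MB → memory block 3 (remaining 90 MB)
67 MB → memory block 2 (remaining 5 MB)
184 MB → memory block 4 (remaining 72 MB)
190 MB → memory block 5 (remaining 66 MB)
138 MB → memory block 6 (remaining 118 MB)
171 MB → memory block 7 (remaining 85 MB)
142 MB → memory block 8 (remaining 114 MB)
57 MB → memory block 3 (remaining 33 MB)
51 MB → memory block 4 (remaining 21 MB)
192 MB → memory block 9 (remaining 64 MB)
171 MB → memory block 10 (remaining 85 MB)
168 MB → memory block 11 (remaining 88 MB)
Final memory blocks: [182,63] [37,147,67] [166,57] [184,51] [190] [138] [171] [142] [192] [171] [168].

11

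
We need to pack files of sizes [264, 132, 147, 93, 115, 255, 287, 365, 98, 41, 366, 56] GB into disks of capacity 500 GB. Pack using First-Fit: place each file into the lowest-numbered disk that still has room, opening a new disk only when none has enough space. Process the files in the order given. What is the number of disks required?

6 disks

disk 1: place 264 GB, 236 GB left
disk 1: place 132 GB, 104 GB left
disk 2: place 147 GB, 353 GB left
disk 1: place 93 GB, 11 GB left
disk 2: place 115 GB, 238 GB left
disk 3: place 255 GB, 245 GB left
disk 4: place 287 GB, 213 GB left
disk 5: place 365 GB, 135 GB left
disk 2: place 98 GB, 140 GB left
disk 2: place 41 GB, 99 GB left
disk 6: place 366 GB, 134 GB left
disk 2: place 56 GB, 43 GB left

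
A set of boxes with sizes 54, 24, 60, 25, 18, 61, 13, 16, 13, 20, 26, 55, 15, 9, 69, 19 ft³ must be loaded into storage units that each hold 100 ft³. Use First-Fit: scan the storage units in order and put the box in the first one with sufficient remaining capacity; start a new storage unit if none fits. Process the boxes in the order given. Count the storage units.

6

Put 54 ft³ in storage unit 1; 46 ft³ remain.
Put 24 ft³ in storage unit 1; 22 ft³ remain.
Put 60 ft³ in storage unit 2; 40 ft³ remain.
Put 25 ft³ in storage unit 2; 15 ft³ remain.
Put 18 ft³ in storage unit 1; 4 ft³ remain.
Put 61 ft³ in storage unit 3; 39 ft³ remain.
Put 13 ft³ in storage unit 2; 2 ft³ remain.
Put 16 ft³ in storage unit 3; 23 ft³ remain.
Put 13 ft³ in storage unit 3; 10 ft³ remain.
Put 20 ft³ in storage unit 4; 80 ft³ remain.
Put 26 ft³ in storage unit 4; 54 ft³ remain.
Put 55 ft³ in storage unit 5; 45 ft³ remain.
Put 15 ft³ in storage unit 4; 39 ft³ remain.
Put 9 ft³ in storage unit 3; 1 ft³ remain.
Put 69 ft³ in storage unit 6; 31 ft³ remain.
Put 19 ft³ in storage unit 4; 20 ft³ remain.
Final storage units: [54,24,18] [60,25,13] [61,16,13,9] [20,26,15,19] [55] [69].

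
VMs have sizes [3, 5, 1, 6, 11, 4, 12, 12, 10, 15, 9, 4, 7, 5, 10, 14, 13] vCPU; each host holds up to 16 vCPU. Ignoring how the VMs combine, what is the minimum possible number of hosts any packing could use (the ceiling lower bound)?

9 hosts

Total size = 3 + 5 + 1 + 6 + 11 + 4 + 12 + 12 + 10 + 15 + 9 + 4 + 7 + 5 + 10 + 14 + 13 = 141 vCPU.
⌈141 / 16⌉ = 9.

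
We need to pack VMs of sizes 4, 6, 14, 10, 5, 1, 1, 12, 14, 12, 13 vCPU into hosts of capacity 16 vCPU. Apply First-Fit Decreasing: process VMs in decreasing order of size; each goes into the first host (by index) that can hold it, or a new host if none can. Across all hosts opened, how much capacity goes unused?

20

Sorted descending: 14, 14, 13, 12, 12, 10, 6, 5, 4, 1, 1.
Put 14 vCPU in host 1; 2 vCPU remain.
Put 14 vCPU in host 2; 2 vCPU remain.
Put 13 vCPU in host 3; 3 vCPU remain.
Put 12 vCPU in host 4; 4 vCPU remain.
Put 12 vCPU in host 5; 4 vCPU remain.
Put 10 vCPU in host 6; 6 vCPU remain.
Put 6 vCPU in host 6; 0 vCPU remain.
Put 5 vCPU in host 7; 11 vCPU remain.
Put 4 vCPU in host 4; 0 vCPU remain.
Put 1 vCPU in host 1; 1 vCPU remain.
Put 1 vCPU in host 1; 0 vCPU remain.
7 hosts × 16 vCPU = 112 vCPU; used 92 vCPU; unused 20 vCPU.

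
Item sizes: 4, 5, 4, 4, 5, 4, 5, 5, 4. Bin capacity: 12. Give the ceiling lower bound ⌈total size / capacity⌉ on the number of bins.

4 bins

Total size = 4 + 5 + 4 + 4 + 5 + 4 + 5 + 5 + 4 = 40.
⌈40 / 12⌉ = 4.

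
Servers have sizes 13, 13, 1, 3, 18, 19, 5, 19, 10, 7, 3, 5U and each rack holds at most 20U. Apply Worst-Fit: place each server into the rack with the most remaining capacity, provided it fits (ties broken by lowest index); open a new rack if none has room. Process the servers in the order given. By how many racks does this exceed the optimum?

1

Worst-Fit: [13,1,5] [13,3,3] [18] [19] [19] [10,7] [5] → 7 racks.
Total size 116U; any packing needs at least ⌈116/20⌉ = 6 racks.
An optimal packing achieves that bound: [19,1] [19] [18] [13,7] [13,3,3] [10,5,5] → 6 racks.
Excess: 7 − 6 = 1.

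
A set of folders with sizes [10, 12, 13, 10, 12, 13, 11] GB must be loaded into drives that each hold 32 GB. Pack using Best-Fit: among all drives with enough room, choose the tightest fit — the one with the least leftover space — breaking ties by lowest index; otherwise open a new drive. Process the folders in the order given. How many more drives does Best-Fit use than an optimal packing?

Best-Fit: [10,12,10] [13,12] [13,11] → 3 drives.
Total size 81 GB; any packing needs at least ⌈81/32⌉ = 3 drives.
So 3 is already optimal.

0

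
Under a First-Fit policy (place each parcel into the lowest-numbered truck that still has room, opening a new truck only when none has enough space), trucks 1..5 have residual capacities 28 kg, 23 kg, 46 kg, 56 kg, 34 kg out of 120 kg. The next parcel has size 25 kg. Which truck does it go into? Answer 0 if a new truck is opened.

1

Trucks with room: truck 1 (28 kg), truck 3 (46 kg), truck 4 (56 kg), truck 5 (34 kg).
The first with room is truck 1.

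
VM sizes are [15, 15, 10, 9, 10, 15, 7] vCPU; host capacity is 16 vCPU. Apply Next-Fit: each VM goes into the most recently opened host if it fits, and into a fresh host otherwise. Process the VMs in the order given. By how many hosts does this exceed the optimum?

1

Next-Fit: [15] [15] [10] [9] [10] [15] [7] → 7 hosts.
Total size 81 vCPU; any packing needs at least ⌈81/16⌉ = 6 hosts.
An optimal packing achieves that bound: [15] [15] [15] [10] [10] [9,7] → 6 hosts.
Excess: 7 − 6 = 1.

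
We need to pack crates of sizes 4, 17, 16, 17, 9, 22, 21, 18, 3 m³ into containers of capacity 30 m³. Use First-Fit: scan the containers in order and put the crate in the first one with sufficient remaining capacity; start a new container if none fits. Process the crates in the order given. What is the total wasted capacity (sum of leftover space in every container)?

container 1: place 4 m³, 26 m³ left
container 1: place 17 m³, 9 m³ left
container 2: place 16 m³, 14 m³ left
container 3: place 17 m³, 13 m³ left
container 1: place 9 m³, 0 m³ left
container 4: place 22 m³, 8 m³ left
container 5: place 21 m³, 9 m³ left
container 6: place 18 m³, 12 m³ left
container 2: place 3 m³, 11 m³ left
6 containers × 30 m³ = 180 m³; used 127 m³; unused 53 m³.

53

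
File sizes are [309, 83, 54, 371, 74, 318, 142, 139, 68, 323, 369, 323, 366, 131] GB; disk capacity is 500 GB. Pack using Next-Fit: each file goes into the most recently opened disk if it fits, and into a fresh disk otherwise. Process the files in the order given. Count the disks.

8 disks

Put 309 GB in disk 1; 191 GB remain.
Put 83 GB in disk 1; 108 GB remain.
Put 54 GB in disk 1; 54 GB remain.
Put 371 GB in disk 2; 129 GB remain.
Put 74 GB in disk 2; 55 GB remain.
Put 318 GB in disk 3; 182 GB remain.
Put 142 GB in disk 3; 40 GB remain.
Put 139 GB in disk 4; 361 GB remain.
Put 68 GB in disk 4; 293 GB remain.
Put 323 GB in disk 5; 177 GB remain.
Put 369 GB in disk 6; 131 GB remain.
Put 323 GB in disk 7; 177 GB remain.
Put 366 GB in disk 8; 134 GB remain.
Put 131 GB in disk 8; 3 GB remain.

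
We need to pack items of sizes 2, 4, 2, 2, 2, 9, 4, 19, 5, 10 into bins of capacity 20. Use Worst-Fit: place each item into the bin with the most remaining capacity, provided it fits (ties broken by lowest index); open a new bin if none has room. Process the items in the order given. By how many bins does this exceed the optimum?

Worst-Fit: [2,4,2,2,2,5] [9,4] [19] [10] → 4 bins.
Total size 59; any packing needs at least ⌈59/20⌉ = 3 bins.
An optimal packing achieves that bound: [19] [10,4,4,2] [9,5,2,2,2] → 3 bins.
Excess: 4 − 3 = 1.

1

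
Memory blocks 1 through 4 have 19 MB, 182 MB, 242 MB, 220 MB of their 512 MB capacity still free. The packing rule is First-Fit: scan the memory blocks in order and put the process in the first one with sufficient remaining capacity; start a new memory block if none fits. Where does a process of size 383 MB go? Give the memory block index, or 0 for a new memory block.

No memory block has ≥ 383 MB free, so a new memory block is opened.

0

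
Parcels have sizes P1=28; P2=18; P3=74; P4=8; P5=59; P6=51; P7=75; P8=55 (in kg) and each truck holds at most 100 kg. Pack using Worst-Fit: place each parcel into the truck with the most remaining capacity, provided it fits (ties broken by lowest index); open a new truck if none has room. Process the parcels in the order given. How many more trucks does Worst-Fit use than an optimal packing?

1

Worst-Fit: [28,18,8] [74] [59] [51] [75] [55] → 6 trucks.
5 parcels exceed 50 kg (half the capacity), and no two of those can share a truck, so at least 5 trucks are needed.
An optimal packing achieves that bound: [75,18] [74,8] [59,28] [55] [51] → 5 trucks.
Excess: 6 − 5 = 1.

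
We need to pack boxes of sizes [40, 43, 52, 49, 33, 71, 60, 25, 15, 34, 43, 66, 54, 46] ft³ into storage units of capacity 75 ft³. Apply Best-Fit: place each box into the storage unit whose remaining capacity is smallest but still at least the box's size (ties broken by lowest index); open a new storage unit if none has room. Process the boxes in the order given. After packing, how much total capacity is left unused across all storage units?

194

storage unit 1: place 40 ft³, 35 ft³ left
storage unit 2: place 43 ft³, 32 ft³ left
storage unit 3: place 52 ft³, 23 ft³ left
storage unit 4: place 49 ft³, 26 ft³ left
storage unit 1: place 33 ft³, 2 ft³ left
storage unit 5: place 71 ft³, 4 ft³ left
storage unit 6: place 60 ft³, 15 ft³ left
storage unit 4: place 25 ft³, 1 ft³ left
storage unit 6: place 15 ft³, 0 ft³ left
storage unit 7: place 34 ft³, 41 ft³ left
storage unit 8: place 43 ft³, 32 ft³ left
storage unit 9: place 66 ft³, 9 ft³ left
storage unit 10: place 54 ft³, 21 ft³ left
storage unit 11: place 46 ft³, 29 ft³ left
11 storage units × 75 ft³ = 825 ft³; used 631 ft³; unused 194 ft³.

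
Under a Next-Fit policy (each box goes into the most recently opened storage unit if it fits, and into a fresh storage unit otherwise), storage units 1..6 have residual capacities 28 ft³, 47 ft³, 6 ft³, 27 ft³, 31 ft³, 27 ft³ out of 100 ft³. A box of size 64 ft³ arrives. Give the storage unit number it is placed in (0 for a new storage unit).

0

Next-Fit only looks at storage unit 6, which has 27 ft³ free.
64 ft³ does not fit, so a new storage unit is opened.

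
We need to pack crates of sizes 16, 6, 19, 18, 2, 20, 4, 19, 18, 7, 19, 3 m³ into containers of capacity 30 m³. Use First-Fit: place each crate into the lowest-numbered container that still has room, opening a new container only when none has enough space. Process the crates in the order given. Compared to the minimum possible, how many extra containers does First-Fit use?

First-Fit: [16,6,2,4] [19,7,3] [18] [20] [19] [18] [19] → 7 containers.
7 crates exceed 15 m³ (half the capacity), and no two of those can share a container, so at least 7 containers are needed.
So 7 is already optimal.

0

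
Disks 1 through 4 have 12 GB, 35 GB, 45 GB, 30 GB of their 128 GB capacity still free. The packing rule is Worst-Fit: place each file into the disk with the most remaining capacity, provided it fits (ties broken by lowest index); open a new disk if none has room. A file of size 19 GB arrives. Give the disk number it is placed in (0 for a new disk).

Disks with room: disk 2 (35 GB), disk 3 (45 GB), disk 4 (30 GB).
Most room is disk 3 with 45 GB free.

3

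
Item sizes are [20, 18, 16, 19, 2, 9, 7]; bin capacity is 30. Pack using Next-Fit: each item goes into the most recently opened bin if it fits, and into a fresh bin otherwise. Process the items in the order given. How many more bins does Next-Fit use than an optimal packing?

Next-Fit: [20] [18] [16] [19,2,9] [7] → 5 bins.
Total size 91; any packing needs at least ⌈91/30⌉ = 4 bins.
An optimal packing achieves that bound: [20,9] [19,7,2] [18] [16] → 4 bins.
Excess: 5 − 4 = 1.

1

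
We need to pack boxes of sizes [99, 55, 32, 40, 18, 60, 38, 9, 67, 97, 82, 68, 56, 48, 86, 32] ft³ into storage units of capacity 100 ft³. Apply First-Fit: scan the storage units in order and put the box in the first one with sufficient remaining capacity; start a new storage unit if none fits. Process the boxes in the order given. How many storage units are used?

Put 99 ft³ in storage unit 1; 1 ft³ remain.
Put 55 ft³ in storage unit 2; 45 ft³ remain.
Put 32 ft³ in storage unit 2; 13 ft³ remain.
Put 40 ft³ in storage unit 3; 60 ft³ remain.
Put 18 ft³ in storage unit 3; 42 ft³ remain.
Put 60 ft³ in storage unit 4; 40 ft³ remain.
Put 38 ft³ in storage unit 3; 4 ft³ remain.
Put 9 ft³ in storage unit 2; 4 ft³ remain.
Put 67 ft³ in storage unit 5; 33 ft³ remain.
Put 97 ft³ in storage unit 6; 3 ft³ remain.
Put 82 ft³ in storage unit 7; 18 ft³ remain.
Put 68 ft³ in storage unit 8; 32 ft³ remain.
Put 56 ft³ in storage unit 9; 44 ft³ remain.
Put 48 ft³ in storage unit 10; 52 ft³ remain.
Put 86 ft³ in storage unit 11; 14 ft³ remain.
Put 32 ft³ in storage unit 4; 8 ft³ remain.
Final storage units: [99] [55,32,9] [40,18,38] [60,32] [67] [97] [82] [68] [56] [48] [86].

11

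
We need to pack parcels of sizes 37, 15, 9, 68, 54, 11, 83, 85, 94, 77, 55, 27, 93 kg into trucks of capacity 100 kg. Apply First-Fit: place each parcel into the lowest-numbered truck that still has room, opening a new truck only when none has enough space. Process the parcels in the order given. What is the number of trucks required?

Put 37 kg in truck 1; 63 kg remain.
Put 15 kg in truck 1; 48 kg remain.
Put 9 kg in truck 1; 39 kg remain.
Put 68 kg in truck 2; 32 kg remain.
Put 54 kg in truck 3; 46 kg remain.
Put 11 kg in truck 1; 28 kg remain.
Put 83 kg in truck 4; 17 kg remain.
Put 85 kg in truck 5; 15 kg remain.
Put 94 kg in truck 6; 6 kg remain.
Put 77 kg in truck 7; 23 kg remain.
Put 55 kg in truck 8; 45 kg remain.
Put 27 kg in truck 1; 1 kg remain.
Put 93 kg in truck 9; 7 kg remain.

9 trucks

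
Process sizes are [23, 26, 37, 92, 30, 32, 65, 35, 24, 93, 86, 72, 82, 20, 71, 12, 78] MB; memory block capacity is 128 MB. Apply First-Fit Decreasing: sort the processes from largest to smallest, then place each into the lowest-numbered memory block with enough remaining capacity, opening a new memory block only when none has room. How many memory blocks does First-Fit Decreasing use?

Sorted descending: 93, 92, 86, 82, 78, 72, 71, 65, 37, 35, 32, 30, 26, 24, 23, 20, 12.
memory block 1: place 93 MB, 35 MB left
memory block 2: place 92 MB, 36 MB left
memory block 3: place 86 MB, 42 MB left
memory block 4: place 82 MB, 46 MB left
memory block 5: place 78 MB, 50 MB left
memory block 6: place 72 MB, 56 MB left
memory block 7: place 71 MB, 57 MB left
memory block 8: place 65 MB, 63 MB left
memory block 3: place 37 MB, 5 MB left
memory block 1: place 35 MB, 0 MB left
memory block 2: place 32 MB, 4 MB left
memory block 4: place 30 MB, 16 MB left
memory block 5: place 26 MB, 24 MB left
memory block 5: place 24 MB, 0 MB left
memory block 6: place 23 MB, 33 MB left
memory block 6: place 20 MB, 13 MB left
memory block 4: place 12 MB, 4 MB left

8 memory blocks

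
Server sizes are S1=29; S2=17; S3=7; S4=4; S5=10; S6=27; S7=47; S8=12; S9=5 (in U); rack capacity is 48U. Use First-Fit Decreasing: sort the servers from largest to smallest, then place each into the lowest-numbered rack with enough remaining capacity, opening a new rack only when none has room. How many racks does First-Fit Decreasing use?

4

Sorted descending: 47, 29, 27, 17, 12, 10, 7, 5, 4.
47U → rack 1 (remaining 1U)
29U → rack 2 (remaining 19U)
27U → rack 3 (remaining 21U)
17U → rack 2 (remaining 2U)
12U → rack 3 (remaining 9U)
10U → rack 4 (remaining 38U)
7U → rack 3 (remaining 2U)
5U → rack 4 (remaining 33U)
4U → rack 4 (remaining 29U)
Final racks: [47] [29,17] [27,12,7] [10,5,4].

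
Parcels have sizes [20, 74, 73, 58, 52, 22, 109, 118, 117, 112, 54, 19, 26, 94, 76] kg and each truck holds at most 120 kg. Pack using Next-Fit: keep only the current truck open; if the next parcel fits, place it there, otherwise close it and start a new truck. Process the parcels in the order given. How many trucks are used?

11

Put 20 kg in truck 1; 100 kg remain.
Put 74 kg in truck 1; 26 kg remain.
Put 73 kg in truck 2; 47 kg remain.
Put 58 kg in truck 3; 62 kg remain.
Put 52 kg in truck 3; 10 kg remain.
Put 22 kg in truck 4; 98 kg remain.
Put 109 kg in truck 5; 11 kg remain.
Put 118 kg in truck 6; 2 kg remain.
Put 117 kg in truck 7; 3 kg remain.
Put 112 kg in truck 8; 8 kg remain.
Put 54 kg in truck 9; 66 kg remain.
Put 19 kg in truck 9; 47 kg remain.
Put 26 kg in truck 9; 21 kg remain.
Put 94 kg in truck 10; 26 kg remain.
Put 76 kg in truck 11; 44 kg remain.
Final trucks: [20,74] [73] [58,52] [22] [109] [118] [117] [112] [54,19,26] [94] [76].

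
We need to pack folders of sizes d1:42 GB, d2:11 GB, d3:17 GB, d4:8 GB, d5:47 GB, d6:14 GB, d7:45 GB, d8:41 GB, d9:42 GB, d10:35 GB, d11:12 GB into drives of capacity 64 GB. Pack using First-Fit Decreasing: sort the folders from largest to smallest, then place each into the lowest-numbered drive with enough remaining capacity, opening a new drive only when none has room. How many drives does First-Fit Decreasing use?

6 drives

Sorted descending: 47, 45, 42, 42, 41, 35, 17, 14, 12, 11, 8.
Put 47 GB in drive 1; 17 GB remain.
Put 45 GB in drive 2; 19 GB remain.
Put 42 GB in drive 3; 22 GB remain.
Put 42 GB in drive 4; 22 GB remain.
Put 41 GB in drive 5; 23 GB remain.
Put 35 GB in drive 6; 29 GB remain.
Put 17 GB in drive 1; 0 GB remain.
Put 14 GB in drive 2; 5 GB remain.
Put 12 GB in drive 3; 10 GB remain.
Put 11 GB in drive 4; 11 GB remain.
Put 8 GB in drive 3; 2 GB remain.
Final drives: [47,17] [45,14] [42,12,8] [42,11] [41] [35].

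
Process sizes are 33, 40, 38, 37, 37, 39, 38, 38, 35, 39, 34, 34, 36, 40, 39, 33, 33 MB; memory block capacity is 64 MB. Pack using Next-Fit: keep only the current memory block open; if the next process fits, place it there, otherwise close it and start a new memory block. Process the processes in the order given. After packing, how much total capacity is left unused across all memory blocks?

Put 33 MB in memory block 1; 31 MB remain.
Put 40 MB in memory block 2; 24 MB remain.
Put 38 MB in memory block 3; 26 MB remain.
Put 37 MB in memory block 4; 27 MB remain.
Put 37 MB in memory block 5; 27 MB remain.
Put 39 MB in memory block 6; 25 MB remain.
Put 38 MB in memory block 7; 26 MB remain.
Put 38 MB in memory block 8; 26 MB remain.
Put 35 MB in memory block 9; 29 MB remain.
Put 39 MB in memory block 10; 25 MB remain.
Put 34 MB in memory block 11; 30 MB remain.
Put 34 MB in memory block 12; 30 MB remain.
Put 36 MB in memory block 13; 28 MB remain.
Put 40 MB in memory block 14; 24 MB remain.
Put 39 MB in memory block 15; 25 MB remain.
Put 33 MB in memory block 16; 31 MB remain.
Put 33 MB in memory block 17; 31 MB remain.
17 memory blocks × 64 MB = 1088 MB; used 623 MB; unused 465 MB.

465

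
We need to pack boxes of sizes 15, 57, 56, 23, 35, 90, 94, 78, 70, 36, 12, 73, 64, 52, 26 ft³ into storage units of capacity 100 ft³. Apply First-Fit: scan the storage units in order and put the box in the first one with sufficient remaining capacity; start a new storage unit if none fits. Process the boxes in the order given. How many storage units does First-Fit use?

15 ft³ → storage unit 1 (remaining 85 ft³)
57 ft³ → storage unit 1 (remaining 28 ft³)
56 ft³ → storage unit 2 (remaining 44 ft³)
23 ft³ → storage unit 1 (remaining 5 ft³)
35 ft³ → storage unit 2 (remaining 9 ft³)
90 ft³ → storage unit 3 (remaining 10 ft³)
94 ft³ → storage unit 4 (remaining 6 ft³)
78 ft³ → storage unit 5 (remaining 22 ft³)
70 ft³ → storage unit 6 (remaining 30 ft³)
36 ft³ → storage unit 7 (remaining 64 ft³)
12 ft³ → storage unit 5 (remaining 10 ft³)
73 ft³ → storage unit 8 (remaining 27 ft³)
64 ft³ → storage unit 7 (remaining 0 ft³)
52 ft³ → storage unit 9 (remaining 48 ft³)
26 ft³ → storage unit 6 (remaining 4 ft³)
Final storage units: [15,57,23] [56,35] [90] [94] [78,12] [70,26] [36,64] [73] [52].

9 storage units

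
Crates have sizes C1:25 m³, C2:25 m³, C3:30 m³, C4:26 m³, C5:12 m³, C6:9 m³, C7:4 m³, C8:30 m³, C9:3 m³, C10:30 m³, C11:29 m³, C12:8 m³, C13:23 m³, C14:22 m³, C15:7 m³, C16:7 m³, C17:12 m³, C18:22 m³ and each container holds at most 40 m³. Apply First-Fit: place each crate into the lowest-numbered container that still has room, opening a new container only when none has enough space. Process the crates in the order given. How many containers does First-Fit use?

Put C1 (25 m³) in container 1; 15 m³ remain.
Put C2 (25 m³) in container 2; 15 m³ remain.
Put C3 (30 m³) in container 3; 10 m³ remain.
Put C4 (26 m³) in container 4; 14 m³ remain.
Put C5 (12 m³) in container 1; 3 m³ remain.
Put C6 (9 m³) in container 2; 6 m³ remain.
Put C7 (4 m³) in container 2; 2 m³ remain.
Put C8 (30 m³) in container 5; 10 m³ remain.
Put C9 (3 m³) in container 1; 0 m³ remain.
Put C10 (30 m³) in container 6; 10 m³ remain.
Put C11 (29 m³) in container 7; 11 m³ remain.
Put C12 (8 m³) in container 3; 2 m³ remain.
Put C13 (23 m³) in container 8; 17 m³ remain.
Put C14 (22 m³) in container 9; 18 m³ remain.
Put C15 (7 m³) in container 4; 7 m³ remain.
Put C16 (7 m³) in container 4; 0 m³ remain.
Put C17 (12 m³) in container 8; 5 m³ remain.
Put C18 (22 m³) in container 10; 18 m³ remain.
Final containers: [25,12,3] [25,9,4] [30,8] [26,7,7] [30] [30] [29] [23,12] [22] [22].

10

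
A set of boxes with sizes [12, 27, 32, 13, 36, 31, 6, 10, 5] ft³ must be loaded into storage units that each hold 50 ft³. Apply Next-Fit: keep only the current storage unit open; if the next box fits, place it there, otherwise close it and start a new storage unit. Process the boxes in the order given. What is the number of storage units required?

5

12 ft³ → storage unit 1 (remaining 38 ft³)
27 ft³ → storage unit 1 (remaining 11 ft³)
32 ft³ → storage unit 2 (remaining 18 ft³)
13 ft³ → storage unit 2 (remaining 5 ft³)
36 ft³ → storage unit 3 (remaining 14 ft³)
31 ft³ → storage unit 4 (remaining 19 ft³)
6 ft³ → storage unit 4 (remaining 13 ft³)
10 ft³ → storage unit 4 (remaining 3 ft³)
5 ft³ → storage unit 5 (remaining 45 ft³)
Final storage units: [12,27] [32,13] [36] [31,6,10] [5].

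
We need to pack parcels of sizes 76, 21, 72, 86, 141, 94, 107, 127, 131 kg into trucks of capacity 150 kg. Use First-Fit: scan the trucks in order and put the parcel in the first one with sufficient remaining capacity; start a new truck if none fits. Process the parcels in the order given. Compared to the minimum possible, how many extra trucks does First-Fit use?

First-Fit: [76,21] [72] [86] [141] [94] [107] [127] [131] → 8 trucks.
7 parcels exceed 75 kg (half the capacity), and no two of those can share a truck, so at least 7 trucks are needed.
An optimal packing achieves that bound: [141] [131] [127,21] [107] [94] [86] [76,72] → 7 trucks.
Excess: 8 − 7 = 1.

1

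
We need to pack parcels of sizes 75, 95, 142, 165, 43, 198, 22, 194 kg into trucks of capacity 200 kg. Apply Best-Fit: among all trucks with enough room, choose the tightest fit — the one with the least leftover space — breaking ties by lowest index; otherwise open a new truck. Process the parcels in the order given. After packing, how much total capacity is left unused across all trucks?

truck 1: place 75 kg, 125 kg left
truck 1: place 95 kg, 30 kg left
truck 2: place 142 kg, 58 kg left
truck 3: place 165 kg, 35 kg left
truck 2: place 43 kg, 15 kg left
truck 4: place 198 kg, 2 kg left
truck 1: place 22 kg, 8 kg left
truck 5: place 194 kg, 6 kg left
5 trucks × 200 kg = 1000 kg; used 934 kg; unused 66 kg.

66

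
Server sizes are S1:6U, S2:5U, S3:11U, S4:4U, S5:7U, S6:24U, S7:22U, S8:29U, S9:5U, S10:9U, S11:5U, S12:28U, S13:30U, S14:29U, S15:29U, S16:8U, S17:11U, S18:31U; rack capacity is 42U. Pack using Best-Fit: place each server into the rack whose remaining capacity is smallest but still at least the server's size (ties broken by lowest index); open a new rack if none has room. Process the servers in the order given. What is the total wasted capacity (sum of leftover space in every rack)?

rack 1: place S1 (6U), 36U left
rack 1: place S2 (5U), 31U left
rack 1: place S3 (11U), 20U left
rack 1: place S4 (4U), 16U left
rack 1: place S5 (7U), 9U left
rack 2: place S6 (24U), 18U left
rack 3: place S7 (22U), 20U left
rack 4: place S8 (29U), 13U left
rack 1: place S9 (5U), 4U left
rack 4: place S10 (9U), 4U left
rack 2: place S11 (5U), 13U left
rack 5: place S12 (28U), 14U left
rack 6: place S13 (30U), 12U left
rack 7: place S14 (29U), 13U left
rack 8: place S15 (29U), 13U left
rack 6: place S16 (8U), 4U left
rack 2: place S17 (11U), 2U left
rack 9: place S18 (31U), 11U left
9 racks × 42U = 378U; used 293U; unused 85U.

85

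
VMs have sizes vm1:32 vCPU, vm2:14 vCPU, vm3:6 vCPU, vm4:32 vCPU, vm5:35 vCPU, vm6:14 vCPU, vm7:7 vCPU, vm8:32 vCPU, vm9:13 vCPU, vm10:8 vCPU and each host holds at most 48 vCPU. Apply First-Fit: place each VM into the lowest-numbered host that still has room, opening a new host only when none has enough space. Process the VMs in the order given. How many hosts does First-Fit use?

5

host 1: place vm1 (32 vCPU), 16 vCPU left
host 1: place vm2 (14 vCPU), 2 vCPU left
host 2: place vm3 (6 vCPU), 42 vCPU left
host 2: place vm4 (32 vCPU), 10 vCPU left
host 3: place vm5 (35 vCPU), 13 vCPU left
host 4: place vm6 (14 vCPU), 34 vCPU left
host 2: place vm7 (7 vCPU), 3 vCPU left
host 4: place vm8 (32 vCPU), 2 vCPU left
host 3: place vm9 (13 vCPU), 0 vCPU left
host 5: place vm10 (8 vCPU), 40 vCPU left
Final hosts: [32,14] [6,32,7] [35,13] [14,32] [8].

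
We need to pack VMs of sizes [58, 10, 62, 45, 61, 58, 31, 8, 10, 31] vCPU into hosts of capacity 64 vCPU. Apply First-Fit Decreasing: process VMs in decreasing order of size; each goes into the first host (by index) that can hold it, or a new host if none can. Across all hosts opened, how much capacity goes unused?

74

Sorted descending: 62, 61, 58, 58, 45, 31, 31, 10, 10, 8.
62 vCPU → host 1 (remaining 2 vCPU)
61 vCPU → host 2 (remaining 3 vCPU)
58 vCPU → host 3 (remaining 6 vCPU)
58 vCPU → host 4 (remaining 6 vCPU)
45 vCPU → host 5 (remaining 19 vCPU)
31 vCPU → host 6 (remaining 33 vCPU)
31 vCPU → host 6 (remaining 2 vCPU)
10 vCPU → host 5 (remaining 9 vCPU)
10 vCPU → host 7 (remaining 54 vCPU)
8 vCPU → host 5 (remaining 1 vCPU)
7 hosts × 64 vCPU = 448 vCPU; used 374 vCPU; unused 74 vCPU.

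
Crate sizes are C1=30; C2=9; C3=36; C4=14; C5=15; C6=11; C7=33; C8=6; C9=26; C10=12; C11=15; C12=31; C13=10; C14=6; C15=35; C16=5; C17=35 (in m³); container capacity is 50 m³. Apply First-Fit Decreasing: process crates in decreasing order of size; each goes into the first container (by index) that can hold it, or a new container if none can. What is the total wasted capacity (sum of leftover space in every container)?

Sorted descending: 36, 35, 35, 33, 31, 30, 26, 15, 15, 14, 12, 11, 10, 9, 6, 6, 5.
36 m³ → container 1 (remaining 14 m³)
35 m³ → container 2 (remaining 15 m³)
35 m³ → container 3 (remaining 15 m³)
33 m³ → container 4 (remaining 17 m³)
31 m³ → container 5 (remaining 19 m³)
30 m³ → container 6 (remaining 20 m³)
26 m³ → container 7 (remaining 24 m³)
15 m³ → container 2 (remaining 0 m³)
15 m³ → container 3 (remaining 0 m³)
14 m³ → container 1 (remaining 0 m³)
12 m³ → container 4 (remaining 5 m³)
11 m³ → container 5 (remaining 8 m³)
10 m³ → container 6 (remaining 10 m³)
9 m³ → container 6 (remaining 1 m³)
6 m³ → container 5 (remaining 2 m³)
6 m³ → container 7 (remaining 18 m³)
5 m³ → container 4 (remaining 0 m³)
7 containers × 50 m³ = 350 m³; used 329 m³; unused 21 m³.

21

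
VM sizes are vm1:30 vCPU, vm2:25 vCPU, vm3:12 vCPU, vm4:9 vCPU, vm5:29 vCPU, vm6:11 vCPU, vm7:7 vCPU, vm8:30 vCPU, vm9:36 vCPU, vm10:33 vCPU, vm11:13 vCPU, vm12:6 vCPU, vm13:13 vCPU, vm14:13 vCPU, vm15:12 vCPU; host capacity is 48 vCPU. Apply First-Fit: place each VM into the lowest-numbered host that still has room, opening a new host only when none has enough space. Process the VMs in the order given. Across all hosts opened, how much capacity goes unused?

57

Put vm1 (30 vCPU) in host 1; 18 vCPU remain.
Put vm2 (25 vCPU) in host 2; 23 vCPU remain.
Put vm3 (12 vCPU) in host 1; 6 vCPU remain.
Put vm4 (9 vCPU) in host 2; 14 vCPU remain.
Put vm5 (29 vCPU) in host 3; 19 vCPU remain.
Put vm6 (11 vCPU) in host 2; 3 vCPU remain.
Put vm7 (7 vCPU) in host 3; 12 vCPU remain.
Put vm8 (30 vCPU) in host 4; 18 vCPU remain.
Put vm9 (36 vCPU) in host 5; 12 vCPU remain.
Put vm10 (33 vCPU) in host 6; 15 vCPU remain.
Put vm11 (13 vCPU) in host 4; 5 vCPU remain.
Put vm12 (6 vCPU) in host 1; 0 vCPU remain.
Put vm13 (13 vCPU) in host 6; 2 vCPU remain.
Put vm14 (13 vCPU) in host 7; 35 vCPU remain.
Put vm15 (12 vCPU) in host 3; 0 vCPU remain.
7 hosts × 48 vCPU = 336 vCPU; used 279 vCPU; unused 57 vCPU.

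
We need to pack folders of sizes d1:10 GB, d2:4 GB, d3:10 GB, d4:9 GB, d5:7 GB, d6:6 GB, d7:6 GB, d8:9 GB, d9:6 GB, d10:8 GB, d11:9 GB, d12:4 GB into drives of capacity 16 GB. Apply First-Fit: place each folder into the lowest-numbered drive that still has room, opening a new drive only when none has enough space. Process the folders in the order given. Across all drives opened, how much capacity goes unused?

d1 (10 GB) → drive 1 (remaining 6 GB)
d2 (4 GB) → drive 1 (remaining 2 GB)
d3 (10 GB) → drive 2 (remaining 6 GB)
d4 (9 GB) → drive 3 (remaining 7 GB)
d5 (7 GB) → drive 3 (remaining 0 GB)
d6 (6 GB) → drive 2 (remaining 0 GB)
d7 (6 GB) → drive 4 (remaining 10 GB)
d8 (9 GB) → drive 4 (remaining 1 GB)
d9 (6 GB) → drive 5 (remaining 10 GB)
d10 (8 GB) → drive 5 (remaining 2 GB)
d11 (9 GB) → drive 6 (remaining 7 GB)
d12 (4 GB) → drive 6 (remaining 3 GB)
6 drives × 16 GB = 96 GB; used 88 GB; unused 8 GB.

8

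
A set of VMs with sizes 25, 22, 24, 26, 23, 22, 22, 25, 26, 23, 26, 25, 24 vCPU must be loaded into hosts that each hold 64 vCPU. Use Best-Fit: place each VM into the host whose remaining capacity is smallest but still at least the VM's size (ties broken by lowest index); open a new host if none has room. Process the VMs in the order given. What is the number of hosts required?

7

25 vCPU → host 1 (remaining 39 vCPU)
22 vCPU → host 1 (remaining 17 vCPU)
24 vCPU → host 2 (remaining 40 vCPU)
26 vCPU → host 2 (remaining 14 vCPU)
23 vCPU → host 3 (remaining 41 vCPU)
22 vCPU → host 3 (remaining 19 vCPU)
22 vCPU → host 4 (remaining 42 vCPU)
25 vCPU → host 4 (remaining 17 vCPU)
26 vCPU → host 5 (remaining 38 vCPU)
23 vCPU → host 5 (remaining 15 vCPU)
26 vCPU → host 6 (remaining 38 vCPU)
25 vCPU → host 6 (remaining 13 vCPU)
24 vCPU → host 7 (remaining 40 vCPU)
Final hosts: [25,22] [24,26] [23,22] [22,25] [26,23] [26,25] [24].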